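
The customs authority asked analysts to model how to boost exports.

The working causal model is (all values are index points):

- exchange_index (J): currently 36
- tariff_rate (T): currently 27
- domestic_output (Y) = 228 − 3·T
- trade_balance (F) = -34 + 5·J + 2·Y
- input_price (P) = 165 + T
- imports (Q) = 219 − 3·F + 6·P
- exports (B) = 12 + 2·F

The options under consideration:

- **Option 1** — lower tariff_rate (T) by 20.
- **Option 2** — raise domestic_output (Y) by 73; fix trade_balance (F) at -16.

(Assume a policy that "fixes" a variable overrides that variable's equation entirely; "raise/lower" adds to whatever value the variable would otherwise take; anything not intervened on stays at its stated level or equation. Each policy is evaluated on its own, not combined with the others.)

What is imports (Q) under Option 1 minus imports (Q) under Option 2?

Option 1 (T − 20):
  J = 36
  T = 27 − 20 = 7
  Y = 228 − 3·7 = 207
  F = -34 + 5·36 + 2·207 = 560
  P = 165 + 7 = 172
  Q = 219 − 3·560 + 6·172 = -429
Option 2 (Y + 73, F := -16):
  J = 36
  T = 27
  Y = 228 − 3·27 (+73 from intervention) = 220
  F = -16
  P = 165 + 27 = 192
  Q = 219 − 3·(-16) + 6·192 = 1419
Q: -429 − 1419 = -1848

-1848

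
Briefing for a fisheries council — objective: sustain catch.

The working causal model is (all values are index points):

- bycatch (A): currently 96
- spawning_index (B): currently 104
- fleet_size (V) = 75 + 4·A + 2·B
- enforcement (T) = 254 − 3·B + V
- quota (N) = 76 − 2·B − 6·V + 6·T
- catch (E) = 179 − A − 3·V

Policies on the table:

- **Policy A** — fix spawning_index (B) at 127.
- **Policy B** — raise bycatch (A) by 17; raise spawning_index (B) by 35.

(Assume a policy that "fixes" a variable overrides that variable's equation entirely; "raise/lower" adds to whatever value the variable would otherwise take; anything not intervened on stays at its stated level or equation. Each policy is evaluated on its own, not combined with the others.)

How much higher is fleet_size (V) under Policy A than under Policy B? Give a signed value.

-92

Policy A (B := 127):
  A = 96
  B = 127
  V = 75 + 4·96 + 2·127 = 713
Policy B (A + 17, B + 35):
  A = 96 + 17 = 113
  B = 104 + 35 = 139
  V = 75 + 4·113 + 2·139 = 805
V: 713 − 805 = -92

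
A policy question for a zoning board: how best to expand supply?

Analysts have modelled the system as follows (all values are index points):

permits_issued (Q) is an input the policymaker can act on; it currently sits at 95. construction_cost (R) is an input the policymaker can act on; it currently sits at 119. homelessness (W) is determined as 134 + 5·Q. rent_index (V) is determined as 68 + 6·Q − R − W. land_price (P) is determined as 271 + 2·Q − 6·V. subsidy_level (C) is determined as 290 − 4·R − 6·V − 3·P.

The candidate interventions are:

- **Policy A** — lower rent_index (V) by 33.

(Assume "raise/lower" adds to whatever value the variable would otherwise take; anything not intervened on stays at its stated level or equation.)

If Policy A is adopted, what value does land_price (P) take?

Policy A (V − 33):
  Q = 95
  R = 119
  W = 134 + 5·95 = 609
  V = 68 + 6·95 − 119 − 609 (−33 from intervention) = -123
  P = 271 + 2·95 − 6·(-123) = 1199

1199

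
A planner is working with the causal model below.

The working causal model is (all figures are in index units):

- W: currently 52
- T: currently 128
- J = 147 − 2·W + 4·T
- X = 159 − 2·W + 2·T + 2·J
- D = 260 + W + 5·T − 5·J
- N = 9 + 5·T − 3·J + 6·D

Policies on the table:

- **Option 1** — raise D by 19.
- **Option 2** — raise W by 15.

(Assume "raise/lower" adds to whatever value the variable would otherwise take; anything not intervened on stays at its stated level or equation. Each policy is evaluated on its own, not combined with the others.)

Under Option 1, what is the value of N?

Option 1 (D + 19):
  W = 52
  T = 128
  J = 147 − 2·52 + 4·128 = 555
  D = 260 + 52 + 5·128 − 5·555 (+19 from intervention) = -1804
  N = 9 + 5·128 − 3·555 + 6·(-1804) = -11840

-11840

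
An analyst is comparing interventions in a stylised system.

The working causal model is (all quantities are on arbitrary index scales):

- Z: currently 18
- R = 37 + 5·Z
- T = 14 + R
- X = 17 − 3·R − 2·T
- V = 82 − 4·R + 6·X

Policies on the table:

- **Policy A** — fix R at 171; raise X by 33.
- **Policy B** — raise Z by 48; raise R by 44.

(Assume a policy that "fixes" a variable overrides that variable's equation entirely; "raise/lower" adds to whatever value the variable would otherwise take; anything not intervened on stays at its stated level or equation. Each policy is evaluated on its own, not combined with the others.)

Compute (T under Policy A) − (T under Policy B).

Policy A (R := 171, X + 33):
  Z = 18
  R = 171
  T = 14 + 171 = 185
Policy B (Z + 48, R + 44):
  Z = 18 + 48 = 66
  R = 37 + 5·66 (+44 from intervention) = 411
  T = 14 + 411 = 425
T: 185 − 425 = -240

-240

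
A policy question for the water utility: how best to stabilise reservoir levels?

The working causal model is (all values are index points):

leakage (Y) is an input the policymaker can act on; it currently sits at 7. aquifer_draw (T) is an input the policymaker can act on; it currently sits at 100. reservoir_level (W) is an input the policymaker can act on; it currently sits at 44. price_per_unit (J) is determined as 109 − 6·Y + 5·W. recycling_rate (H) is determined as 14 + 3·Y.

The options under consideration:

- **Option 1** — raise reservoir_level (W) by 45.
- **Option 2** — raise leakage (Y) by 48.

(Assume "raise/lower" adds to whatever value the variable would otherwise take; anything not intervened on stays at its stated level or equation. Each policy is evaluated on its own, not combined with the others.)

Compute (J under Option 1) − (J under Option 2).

513

Option 1 (W + 45):
  Y = 7
  W = 44 + 45 = 89
  J = 109 − 6·7 + 5·89 = 512
Option 2 (Y + 48):
  Y = 7 + 48 = 55
  W = 44
  J = 109 − 6·55 + 5·44 = -1
J: 512 − (-1) = 513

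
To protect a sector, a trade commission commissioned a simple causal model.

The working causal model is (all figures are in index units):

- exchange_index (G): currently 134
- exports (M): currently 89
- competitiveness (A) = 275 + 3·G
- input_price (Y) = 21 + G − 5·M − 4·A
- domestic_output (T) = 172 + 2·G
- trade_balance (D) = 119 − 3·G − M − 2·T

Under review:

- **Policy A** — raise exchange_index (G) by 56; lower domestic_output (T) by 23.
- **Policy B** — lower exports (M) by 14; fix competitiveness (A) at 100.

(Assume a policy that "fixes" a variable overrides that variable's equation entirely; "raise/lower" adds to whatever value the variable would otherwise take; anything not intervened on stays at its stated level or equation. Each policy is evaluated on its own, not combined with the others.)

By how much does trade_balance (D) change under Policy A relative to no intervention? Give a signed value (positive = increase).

-346

Baseline:
  G = 134
  M = 89
  T = 172 + 2·134 = 440
  D = 119 − 3·134 − 89 − 2·440 = -1252
Policy A (G + 56, T − 23):
  G = 134 + 56 = 190
  M = 89
  T = 172 + 2·190 (−23 from intervention) = 529
  D = 119 − 3·190 − 89 − 2·529 = -1598
Change in D: -1598 − (-1252) = -346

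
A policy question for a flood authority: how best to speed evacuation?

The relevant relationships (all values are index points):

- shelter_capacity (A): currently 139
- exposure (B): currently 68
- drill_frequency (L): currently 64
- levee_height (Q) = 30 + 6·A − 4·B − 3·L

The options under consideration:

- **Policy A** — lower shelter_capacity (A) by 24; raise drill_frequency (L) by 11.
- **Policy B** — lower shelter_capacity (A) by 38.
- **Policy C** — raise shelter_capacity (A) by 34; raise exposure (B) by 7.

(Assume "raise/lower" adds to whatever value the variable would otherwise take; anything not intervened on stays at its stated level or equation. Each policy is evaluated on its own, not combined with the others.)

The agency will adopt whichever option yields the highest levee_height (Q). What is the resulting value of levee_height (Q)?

576

Policy A (A − 24, L + 11):
  A = 139 − 24 = 115
  B = 68
  L = 64 + 11 = 75
  Q = 30 + 6·115 − 4·68 − 3·75 = 223
Policy B (A − 38):
  A = 139 − 38 = 101
  B = 68
  L = 64
  Q = 30 + 6·101 − 4·68 − 3·64 = 172
Policy C (A + 34, B + 7):
  A = 139 + 34 = 173
  B = 68 + 7 = 75
  L = 64
  Q = 30 + 6·173 − 4·75 − 3·64 = 576
Comparing — Policy A: Q=223, Policy B: Q=172, Policy C: Q=576. Highest is 576 (Policy C).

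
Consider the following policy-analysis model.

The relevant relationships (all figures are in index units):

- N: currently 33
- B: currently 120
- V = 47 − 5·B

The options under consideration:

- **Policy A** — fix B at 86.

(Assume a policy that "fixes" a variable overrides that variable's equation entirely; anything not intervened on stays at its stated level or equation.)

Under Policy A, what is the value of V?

-383

Policy A (B := 86):
  B = 86
  V = 47 − 5·86 = -383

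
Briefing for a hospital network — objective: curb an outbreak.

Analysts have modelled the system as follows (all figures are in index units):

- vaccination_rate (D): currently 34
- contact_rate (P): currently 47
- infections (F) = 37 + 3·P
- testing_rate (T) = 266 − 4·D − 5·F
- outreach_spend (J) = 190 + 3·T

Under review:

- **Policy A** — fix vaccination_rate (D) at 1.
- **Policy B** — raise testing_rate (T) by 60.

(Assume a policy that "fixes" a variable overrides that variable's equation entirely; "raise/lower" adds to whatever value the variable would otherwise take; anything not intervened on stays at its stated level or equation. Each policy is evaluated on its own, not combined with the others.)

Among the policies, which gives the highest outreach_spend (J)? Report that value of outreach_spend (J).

Policy A (D := 1):
  D = 1
  P = 47
  F = 37 + 3·47 = 178
  T = 266 − 4·1 − 5·178 = -628
  J = 190 + 3·(-628) = -1694
Policy B (T + 60):
  D = 34
  P = 47
  F = 37 + 3·47 = 178
  T = 266 − 4·34 − 5·178 (+60 from intervention) = -700
  J = 190 + 3·(-700) = -1910
Comparing — Policy A: J=-1694, Policy B: J=-1910. Highest is -1694 (Policy A).

-1694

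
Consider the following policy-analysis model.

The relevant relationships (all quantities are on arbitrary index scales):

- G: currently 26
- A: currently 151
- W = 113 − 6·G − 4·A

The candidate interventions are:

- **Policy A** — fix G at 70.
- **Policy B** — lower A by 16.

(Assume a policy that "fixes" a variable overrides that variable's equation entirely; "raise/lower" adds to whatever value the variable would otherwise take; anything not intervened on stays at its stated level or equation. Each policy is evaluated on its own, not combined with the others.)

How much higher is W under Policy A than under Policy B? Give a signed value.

Policy A (G := 70):
  G = 70
  A = 151
  W = 113 − 6·70 − 4·151 = -911
Policy B (A − 16):
  G = 26
  A = 151 − 16 = 135
  W = 113 − 6·26 − 4·135 = -583
W: -911 − (-583) = -328

-328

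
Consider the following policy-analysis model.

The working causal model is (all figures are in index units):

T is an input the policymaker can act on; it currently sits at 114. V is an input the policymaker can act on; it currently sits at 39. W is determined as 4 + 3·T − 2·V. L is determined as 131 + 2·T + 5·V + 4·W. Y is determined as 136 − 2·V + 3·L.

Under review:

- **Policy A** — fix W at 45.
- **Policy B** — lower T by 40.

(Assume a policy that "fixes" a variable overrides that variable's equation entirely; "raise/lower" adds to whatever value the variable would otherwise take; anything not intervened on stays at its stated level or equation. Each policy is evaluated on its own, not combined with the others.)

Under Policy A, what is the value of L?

734

Policy A (W := 45):
  T = 114
  V = 39
  W = 45
  L = 131 + 2·114 + 5·39 + 4·45 = 734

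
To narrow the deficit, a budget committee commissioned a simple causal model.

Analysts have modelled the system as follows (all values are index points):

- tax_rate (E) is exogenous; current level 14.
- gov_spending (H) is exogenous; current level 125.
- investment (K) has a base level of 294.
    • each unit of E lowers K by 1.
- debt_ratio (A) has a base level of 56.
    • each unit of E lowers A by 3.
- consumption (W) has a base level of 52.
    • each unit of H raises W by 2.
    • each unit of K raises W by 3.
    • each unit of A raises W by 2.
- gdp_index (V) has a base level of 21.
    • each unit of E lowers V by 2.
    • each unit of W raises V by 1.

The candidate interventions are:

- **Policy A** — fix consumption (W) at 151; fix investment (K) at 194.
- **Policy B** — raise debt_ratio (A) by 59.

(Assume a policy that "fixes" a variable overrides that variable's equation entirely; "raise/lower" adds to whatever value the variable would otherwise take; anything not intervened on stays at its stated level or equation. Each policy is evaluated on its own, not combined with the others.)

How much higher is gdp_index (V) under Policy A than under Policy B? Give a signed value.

Policy A (W := 151, K := 194):
  E = 14
  H = 125
  K = 194
  A = 56 − 3·14 = 14
  W = 151
  V = 21 − 2·14 + 151 = 144
Policy B (A + 59):
  E = 14
  H = 125
  K = 294 − 14 = 280
  A = 56 − 3·14 (+59 from intervention) = 73
  W = 52 + 2·125 + 3·280 + 2·73 = 1288
  V = 21 − 2·14 + 1288 = 1281
V: 144 − 1281 = -1137

-1137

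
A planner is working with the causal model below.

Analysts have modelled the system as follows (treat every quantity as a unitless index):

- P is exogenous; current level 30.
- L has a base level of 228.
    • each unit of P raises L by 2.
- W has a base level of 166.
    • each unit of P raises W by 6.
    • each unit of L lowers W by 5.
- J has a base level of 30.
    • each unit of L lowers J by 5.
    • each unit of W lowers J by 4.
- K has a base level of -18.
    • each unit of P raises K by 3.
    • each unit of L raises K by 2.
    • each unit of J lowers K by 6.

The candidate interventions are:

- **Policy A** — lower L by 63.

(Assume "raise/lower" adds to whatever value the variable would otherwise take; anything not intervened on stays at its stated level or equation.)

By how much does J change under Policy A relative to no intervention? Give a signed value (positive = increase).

Baseline:
  P = 30
  L = 228 + 2·30 = 288
  W = 166 + 6·30 − 5·288 = -1094
  J = 30 − 5·288 − 4·(-1094) = 2966
Policy A (L − 63):
  P = 30
  L = 228 + 2·30 (−63 from intervention) = 225
  W = 166 + 6·30 − 5·225 = -779
  J = 30 − 5·225 − 4·(-779) = 2021
Change in J: 2021 − 2966 = -945

-945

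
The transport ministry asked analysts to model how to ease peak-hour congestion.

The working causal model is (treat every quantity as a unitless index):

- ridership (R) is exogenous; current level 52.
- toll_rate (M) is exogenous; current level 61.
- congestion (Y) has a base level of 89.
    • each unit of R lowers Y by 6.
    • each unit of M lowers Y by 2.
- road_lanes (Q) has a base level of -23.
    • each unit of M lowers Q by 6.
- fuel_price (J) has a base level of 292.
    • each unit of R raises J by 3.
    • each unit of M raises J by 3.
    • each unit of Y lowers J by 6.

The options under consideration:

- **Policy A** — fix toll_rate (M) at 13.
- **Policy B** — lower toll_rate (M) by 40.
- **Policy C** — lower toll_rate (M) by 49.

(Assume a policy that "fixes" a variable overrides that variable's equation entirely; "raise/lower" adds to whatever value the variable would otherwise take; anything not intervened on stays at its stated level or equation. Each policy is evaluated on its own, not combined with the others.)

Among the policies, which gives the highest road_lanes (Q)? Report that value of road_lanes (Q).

Policy A (M := 13):
  M = 13
  Q = -23 − 6·13 = -101
Policy B (M − 40):
  M = 61 − 40 = 21
  Q = -23 − 6·21 = -149
Policy C (M − 49):
  M = 61 − 49 = 12
  Q = -23 − 6·12 = -95
Comparing — Policy A: Q=-101, Policy B: Q=-149, Policy C: Q=-95. Highest is -95 (Policy C).

-95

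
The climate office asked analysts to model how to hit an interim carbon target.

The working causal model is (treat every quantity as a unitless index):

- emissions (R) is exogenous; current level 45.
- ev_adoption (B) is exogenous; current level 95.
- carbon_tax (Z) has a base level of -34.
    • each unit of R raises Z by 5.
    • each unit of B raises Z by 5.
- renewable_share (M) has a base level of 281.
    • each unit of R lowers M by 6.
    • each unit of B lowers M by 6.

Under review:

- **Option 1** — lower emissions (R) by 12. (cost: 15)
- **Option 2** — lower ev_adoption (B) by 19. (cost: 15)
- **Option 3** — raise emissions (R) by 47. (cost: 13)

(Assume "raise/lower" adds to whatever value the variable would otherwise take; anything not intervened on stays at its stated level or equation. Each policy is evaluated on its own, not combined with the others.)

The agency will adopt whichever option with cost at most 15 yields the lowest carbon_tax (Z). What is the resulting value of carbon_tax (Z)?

Option 1 (R − 12):
  R = 45 − 12 = 33
  B = 95
  Z = -34 + 5·33 + 5·95 = 606
Option 2 (B − 19):
  R = 45
  B = 95 − 19 = 76
  Z = -34 + 5·45 + 5·76 = 571
Option 3 (R + 47):
  R = 45 + 47 = 92
  B = 95
  Z = -34 + 5·92 + 5·95 = 901
Comparing — Option 1: Z=606, Option 2: Z=571, Option 3: Z=901. Lowest is 571 (Option 2).

571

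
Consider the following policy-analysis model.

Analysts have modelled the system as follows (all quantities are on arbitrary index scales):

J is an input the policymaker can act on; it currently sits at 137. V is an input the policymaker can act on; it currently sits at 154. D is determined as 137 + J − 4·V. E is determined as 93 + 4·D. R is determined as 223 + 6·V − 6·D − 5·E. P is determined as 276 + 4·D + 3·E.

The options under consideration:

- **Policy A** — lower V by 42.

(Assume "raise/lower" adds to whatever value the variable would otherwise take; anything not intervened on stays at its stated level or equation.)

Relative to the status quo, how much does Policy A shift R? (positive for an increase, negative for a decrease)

Baseline:
  J = 137
  V = 154
  D = 137 + 137 − 4·154 = -342
  E = 93 + 4·(-342) = -1275
  R = 223 + 6·154 − 6·(-342) − 5·(-1275) = 9574
Policy A (V − 42):
  J = 137
  V = 154 − 42 = 112
  D = 137 + 137 − 4·112 = -174
  E = 93 + 4·(-174) = -603
  R = 223 + 6·112 − 6·(-174) − 5·(-603) = 4954
Change in R: 4954 − 9574 = -4620

-4620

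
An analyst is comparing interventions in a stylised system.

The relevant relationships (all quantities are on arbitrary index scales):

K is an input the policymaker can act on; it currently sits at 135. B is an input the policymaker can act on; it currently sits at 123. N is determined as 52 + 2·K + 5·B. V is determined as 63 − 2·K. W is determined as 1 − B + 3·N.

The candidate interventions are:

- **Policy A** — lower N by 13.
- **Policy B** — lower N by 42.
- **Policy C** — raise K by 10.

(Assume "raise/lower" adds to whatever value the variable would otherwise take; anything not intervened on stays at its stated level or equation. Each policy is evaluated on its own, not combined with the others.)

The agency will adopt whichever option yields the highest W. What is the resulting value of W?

Policy A (N − 13):
  K = 135
  B = 123
  N = 52 + 2·135 + 5·123 (−13 from intervention) = 924
  W = 1 − 123 + 3·924 = 2650
Policy B (N − 42):
  K = 135
  B = 123
  N = 52 + 2·135 + 5·123 (−42 from intervention) = 895
  W = 1 − 123 + 3·895 = 2563
Policy C (K + 10):
  K = 135 + 10 = 145
  B = 123
  N = 52 + 2·145 + 5·123 = 957
  W = 1 − 123 + 3·957 = 2749
Comparing — Policy A: W=2650, Policy B: W=2563, Policy C: W=2749. Highest is 2749 (Policy C).

2749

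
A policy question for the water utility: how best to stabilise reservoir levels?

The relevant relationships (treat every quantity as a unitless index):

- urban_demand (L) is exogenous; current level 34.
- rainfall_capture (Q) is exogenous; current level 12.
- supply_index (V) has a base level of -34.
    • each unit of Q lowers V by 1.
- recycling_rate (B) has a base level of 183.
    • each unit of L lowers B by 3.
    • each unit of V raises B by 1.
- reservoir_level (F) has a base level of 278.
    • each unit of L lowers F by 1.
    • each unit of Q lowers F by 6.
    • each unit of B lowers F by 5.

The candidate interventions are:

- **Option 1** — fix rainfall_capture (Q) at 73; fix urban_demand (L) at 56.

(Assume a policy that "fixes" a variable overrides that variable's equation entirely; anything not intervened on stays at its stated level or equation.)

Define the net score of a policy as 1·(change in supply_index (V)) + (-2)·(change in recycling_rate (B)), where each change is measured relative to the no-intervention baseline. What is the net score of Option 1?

Baseline:
  L = 34
  Q = 12
  V = -34 − 12 = -46
  B = 183 − 3·34 + (-46) = 35
Option 1 (Q := 73, L := 56):
  L = 56
  Q = 73
  V = -34 − 73 = -107
  B = 183 − 3·56 + (-107) = -92
ΔV = -107 − (-46) = -61; ΔB = -92 − 35 = -127
Score = 1·(-61) + (-2)·(-127) = 193

193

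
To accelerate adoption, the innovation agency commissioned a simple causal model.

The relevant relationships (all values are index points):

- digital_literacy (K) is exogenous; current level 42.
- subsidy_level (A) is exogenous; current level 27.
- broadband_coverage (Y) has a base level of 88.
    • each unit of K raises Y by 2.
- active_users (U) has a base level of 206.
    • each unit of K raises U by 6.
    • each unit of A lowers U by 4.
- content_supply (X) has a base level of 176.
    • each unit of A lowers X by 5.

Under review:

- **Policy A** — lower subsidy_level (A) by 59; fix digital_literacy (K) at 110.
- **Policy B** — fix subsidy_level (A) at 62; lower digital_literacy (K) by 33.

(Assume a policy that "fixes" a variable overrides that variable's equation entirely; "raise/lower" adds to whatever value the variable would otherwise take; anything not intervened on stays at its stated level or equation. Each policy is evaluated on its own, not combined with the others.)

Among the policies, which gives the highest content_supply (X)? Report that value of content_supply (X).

336

Policy A (A − 59, K := 110):
  A = 27 − 59 = -32
  X = 176 − 5·(-32) = 336
Policy B (A := 62, K − 33):
  A = 62
  X = 176 − 5·62 = -134
Comparing — Policy A: X=336, Policy B: X=-134. Highest is 336 (Policy A).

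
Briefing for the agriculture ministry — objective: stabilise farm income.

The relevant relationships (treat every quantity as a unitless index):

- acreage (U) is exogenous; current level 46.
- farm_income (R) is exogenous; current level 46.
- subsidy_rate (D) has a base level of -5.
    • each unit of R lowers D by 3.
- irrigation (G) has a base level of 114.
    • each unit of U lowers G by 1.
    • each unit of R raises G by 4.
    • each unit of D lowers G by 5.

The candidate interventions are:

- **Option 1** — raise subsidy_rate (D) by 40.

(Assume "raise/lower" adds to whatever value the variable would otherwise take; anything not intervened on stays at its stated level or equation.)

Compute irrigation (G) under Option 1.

767

Option 1 (D + 40):
  U = 46
  R = 46
  D = -5 − 3·46 (+40 from intervention) = -103
  G = 114 − 46 + 4·46 − 5·(-103) = 767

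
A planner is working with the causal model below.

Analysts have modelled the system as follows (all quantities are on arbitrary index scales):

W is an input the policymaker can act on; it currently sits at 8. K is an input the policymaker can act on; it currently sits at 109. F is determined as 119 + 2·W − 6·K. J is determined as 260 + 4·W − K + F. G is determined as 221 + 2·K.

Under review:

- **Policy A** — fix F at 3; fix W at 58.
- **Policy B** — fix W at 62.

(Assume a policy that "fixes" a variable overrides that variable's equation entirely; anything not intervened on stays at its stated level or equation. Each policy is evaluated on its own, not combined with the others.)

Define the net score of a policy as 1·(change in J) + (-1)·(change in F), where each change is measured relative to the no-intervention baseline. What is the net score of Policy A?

Baseline:
  W = 8
  K = 109
  F = 119 + 2·8 − 6·109 = -519
  J = 260 + 4·8 − 109 + (-519) = -336
Policy A (F := 3, W := 58):
  W = 58
  K = 109
  F = 3
  J = 260 + 4·58 − 109 + 3 = 386
ΔJ = 386 − (-336) = 722; ΔF = 3 − (-519) = 522
Score = 1·722 + (-1)·522 = 200

200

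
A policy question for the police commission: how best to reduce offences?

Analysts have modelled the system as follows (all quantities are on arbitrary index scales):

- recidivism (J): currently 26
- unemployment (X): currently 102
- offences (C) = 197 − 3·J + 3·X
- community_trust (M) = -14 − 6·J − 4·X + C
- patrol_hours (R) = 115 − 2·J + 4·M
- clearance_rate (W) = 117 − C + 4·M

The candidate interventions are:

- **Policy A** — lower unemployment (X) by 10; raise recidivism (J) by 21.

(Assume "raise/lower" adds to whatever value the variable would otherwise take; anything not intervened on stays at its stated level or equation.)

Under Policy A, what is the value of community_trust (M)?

Policy A (X − 10, J + 21):
  J = 26 + 21 = 47
  X = 102 − 10 = 92
  C = 197 − 3·47 + 3·92 = 332
  M = -14 − 6·47 − 4·92 + 332 = -332

-332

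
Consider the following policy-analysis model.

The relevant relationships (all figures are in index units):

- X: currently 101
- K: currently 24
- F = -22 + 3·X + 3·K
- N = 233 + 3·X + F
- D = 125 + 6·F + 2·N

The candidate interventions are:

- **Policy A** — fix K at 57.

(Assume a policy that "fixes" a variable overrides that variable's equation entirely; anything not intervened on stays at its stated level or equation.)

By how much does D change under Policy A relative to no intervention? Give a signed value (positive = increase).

Baseline:
  X = 101
  K = 24
  F = -22 + 3·101 + 3·24 = 353
  N = 233 + 3·101 + 353 = 889
  D = 125 + 6·353 + 2·889 = 4021
Policy A (K := 57):
  X = 101
  K = 57
  F = -22 + 3·101 + 3·57 = 452
  N = 233 + 3·101 + 452 = 988
  D = 125 + 6·452 + 2·988 = 4813
Change in D: 4813 − 4021 = 792

792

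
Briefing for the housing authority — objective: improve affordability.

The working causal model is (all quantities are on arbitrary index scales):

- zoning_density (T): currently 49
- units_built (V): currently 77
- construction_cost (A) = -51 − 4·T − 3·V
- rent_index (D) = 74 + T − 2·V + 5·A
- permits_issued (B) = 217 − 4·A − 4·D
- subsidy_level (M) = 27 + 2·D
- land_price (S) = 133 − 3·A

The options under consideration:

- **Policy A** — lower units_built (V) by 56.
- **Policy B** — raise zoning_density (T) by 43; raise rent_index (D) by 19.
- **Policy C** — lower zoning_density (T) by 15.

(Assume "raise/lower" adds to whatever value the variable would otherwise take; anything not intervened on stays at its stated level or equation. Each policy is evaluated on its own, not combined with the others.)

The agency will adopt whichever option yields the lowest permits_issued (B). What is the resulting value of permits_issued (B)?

7333

Policy A (V − 56):
  T = 49
  V = 77 − 56 = 21
  A = -51 − 4·49 − 3·21 = -310
  D = 74 + 49 − 2·21 + 5·(-310) = -1469
  B = 217 − 4·(-310) − 4·(-1469) = 7333
Policy B (T + 43, D + 19):
  T = 49 + 43 = 92
  V = 77
  A = -51 − 4·92 − 3·77 = -650
  D = 74 + 92 − 2·77 + 5·(-650) (+19 from intervention) = -3219
  B = 217 − 4·(-650) − 4·(-3219) = 15693
Policy C (T − 15):
  T = 49 − 15 = 34
  V = 77
  A = -51 − 4·34 − 3·77 = -418
  D = 74 + 34 − 2·77 + 5·(-418) = -2136
  B = 217 − 4·(-418) − 4·(-2136) = 10433
Comparing — Policy A: B=7333, Policy B: B=15693, Policy C: B=10433. Lowest is 7333 (Policy A).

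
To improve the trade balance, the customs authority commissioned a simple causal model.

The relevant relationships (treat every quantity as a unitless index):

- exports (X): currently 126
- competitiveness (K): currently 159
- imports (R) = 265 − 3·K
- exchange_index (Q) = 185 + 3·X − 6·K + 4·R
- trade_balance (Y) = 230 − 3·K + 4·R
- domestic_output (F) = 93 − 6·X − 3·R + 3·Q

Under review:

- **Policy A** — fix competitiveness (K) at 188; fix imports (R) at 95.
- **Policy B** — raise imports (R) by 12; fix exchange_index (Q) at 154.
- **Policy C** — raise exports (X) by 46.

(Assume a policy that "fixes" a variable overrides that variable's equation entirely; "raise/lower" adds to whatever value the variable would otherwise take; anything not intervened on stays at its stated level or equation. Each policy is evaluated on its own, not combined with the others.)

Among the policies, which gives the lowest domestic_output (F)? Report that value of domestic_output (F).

-3606

Policy A (K := 188, R := 95):
  X = 126
  K = 188
  R = 95
  Q = 185 + 3·126 − 6·188 + 4·95 = -185
  F = 93 − 6·126 − 3·95 + 3·(-185) = -1503
Policy B (R + 12, Q := 154):
  X = 126
  K = 159
  R = 265 − 3·159 (+12 from intervention) = -200
  Q = 154
  F = 93 − 6·126 − 3·(-200) + 3·154 = 399
Policy C (X + 46):
  X = 126 + 46 = 172
  K = 159
  R = 265 − 3·159 = -212
  Q = 185 + 3·172 − 6·159 + 4·(-212) = -1101
  F = 93 − 6·172 − 3·(-212) + 3·(-1101) = -3606
Comparing — Policy A: F=-1503, Policy B: F=399, Policy C: F=-3606. Lowest is -3606 (Policy C).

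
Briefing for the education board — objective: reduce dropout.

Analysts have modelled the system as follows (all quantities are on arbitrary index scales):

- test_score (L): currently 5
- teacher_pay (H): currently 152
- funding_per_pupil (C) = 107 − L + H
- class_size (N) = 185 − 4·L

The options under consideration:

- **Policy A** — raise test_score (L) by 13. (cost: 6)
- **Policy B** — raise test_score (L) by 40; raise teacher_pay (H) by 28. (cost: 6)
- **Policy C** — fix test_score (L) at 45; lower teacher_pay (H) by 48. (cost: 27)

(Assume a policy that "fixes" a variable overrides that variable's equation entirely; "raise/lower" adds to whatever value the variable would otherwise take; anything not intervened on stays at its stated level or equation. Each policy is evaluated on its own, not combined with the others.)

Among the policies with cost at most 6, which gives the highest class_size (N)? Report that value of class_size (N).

Policy A (L + 13):
  L = 5 + 13 = 18
  N = 185 − 4·18 = 113
Policy B (L + 40, H + 28):
  L = 5 + 40 = 45
  N = 185 − 4·45 = 5
Comparing — Policy A: N=113, Policy B: N=5. Highest is 113 (Policy A).

113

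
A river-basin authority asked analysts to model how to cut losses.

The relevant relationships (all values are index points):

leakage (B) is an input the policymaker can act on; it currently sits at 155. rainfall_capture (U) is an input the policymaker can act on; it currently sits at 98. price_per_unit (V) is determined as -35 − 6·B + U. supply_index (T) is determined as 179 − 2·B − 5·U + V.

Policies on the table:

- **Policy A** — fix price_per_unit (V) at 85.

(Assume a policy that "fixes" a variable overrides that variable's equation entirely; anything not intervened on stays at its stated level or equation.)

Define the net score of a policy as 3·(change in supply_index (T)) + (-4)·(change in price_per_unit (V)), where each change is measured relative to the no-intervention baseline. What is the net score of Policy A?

Baseline:
  B = 155
  U = 98
  V = -35 − 6·155 + 98 = -867
  T = 179 − 2·155 − 5·98 + (-867) = -1488
Policy A (V := 85):
  B = 155
  U = 98
  V = 85
  T = 179 − 2·155 − 5·98 + 85 = -536
ΔT = -536 − (-1488) = 952; ΔV = 85 − (-867) = 952
Score = 3·952 + (-4)·952 = -952

-952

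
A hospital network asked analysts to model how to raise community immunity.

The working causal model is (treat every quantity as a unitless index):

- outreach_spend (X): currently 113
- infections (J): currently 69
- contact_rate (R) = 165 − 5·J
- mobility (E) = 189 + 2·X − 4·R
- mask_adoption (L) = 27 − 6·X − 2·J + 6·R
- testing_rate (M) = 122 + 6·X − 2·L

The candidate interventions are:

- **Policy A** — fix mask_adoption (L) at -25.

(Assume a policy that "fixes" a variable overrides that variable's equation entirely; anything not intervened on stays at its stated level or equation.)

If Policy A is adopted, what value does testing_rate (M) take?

850

Policy A (L := -25):
  X = 113
  J = 69
  R = 165 − 5·69 = -180
  L = -25
  M = 122 + 6·113 − 2·(-25) = 850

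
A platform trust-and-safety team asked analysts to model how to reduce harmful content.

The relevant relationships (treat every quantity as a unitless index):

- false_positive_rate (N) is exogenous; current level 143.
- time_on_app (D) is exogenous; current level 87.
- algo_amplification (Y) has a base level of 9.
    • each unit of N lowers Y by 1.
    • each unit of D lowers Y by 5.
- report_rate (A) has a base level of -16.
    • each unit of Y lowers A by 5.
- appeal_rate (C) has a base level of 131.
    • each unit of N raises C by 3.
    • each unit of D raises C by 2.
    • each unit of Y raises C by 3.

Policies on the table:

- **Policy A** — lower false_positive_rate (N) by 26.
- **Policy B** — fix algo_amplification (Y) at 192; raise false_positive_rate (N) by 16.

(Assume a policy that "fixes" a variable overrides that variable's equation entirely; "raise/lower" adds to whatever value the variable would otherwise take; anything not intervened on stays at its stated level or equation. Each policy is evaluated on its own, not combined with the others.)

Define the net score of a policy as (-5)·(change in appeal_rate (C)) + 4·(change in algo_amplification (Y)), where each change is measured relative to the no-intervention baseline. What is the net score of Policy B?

-8611

Baseline:
  N = 143
  D = 87
  Y = 9 − 143 − 5·87 = -569
  C = 131 + 3·143 + 2·87 + 3·(-569) = -973
Policy B (Y := 192, N + 16):
  N = 143 + 16 = 159
  D = 87
  Y = 192
  C = 131 + 3·159 + 2·87 + 3·192 = 1358
ΔC = 1358 − (-973) = 2331; ΔY = 192 − (-569) = 761
Score = (-5)·2331 + 4·761 = -8611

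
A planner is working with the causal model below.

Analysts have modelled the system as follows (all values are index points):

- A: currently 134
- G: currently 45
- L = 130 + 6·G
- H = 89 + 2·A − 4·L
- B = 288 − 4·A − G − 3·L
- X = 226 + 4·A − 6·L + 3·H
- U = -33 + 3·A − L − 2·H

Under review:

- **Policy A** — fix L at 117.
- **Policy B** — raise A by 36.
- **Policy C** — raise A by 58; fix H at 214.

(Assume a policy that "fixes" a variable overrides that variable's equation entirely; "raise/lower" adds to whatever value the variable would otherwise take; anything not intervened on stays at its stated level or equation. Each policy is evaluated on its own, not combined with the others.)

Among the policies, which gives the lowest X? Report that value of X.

-5007

Policy A (L := 117):
  A = 134
  G = 45
  L = 117
  H = 89 + 2·134 − 4·117 = -111
  X = 226 + 4·134 − 6·117 + 3·(-111) = -273
Policy B (A + 36):
  A = 134 + 36 = 170
  G = 45
  L = 130 + 6·45 = 400
  H = 89 + 2·170 − 4·400 = -1171
  X = 226 + 4·170 − 6·400 + 3·(-1171) = -5007
Policy C (A + 58, H := 214):
  A = 134 + 58 = 192
  G = 45
  L = 130 + 6·45 = 400
  H = 214
  X = 226 + 4·192 − 6·400 + 3·214 = -764
Comparing — Policy A: X=-273, Policy B: X=-5007, Policy C: X=-764. Lowest is -5007 (Policy B).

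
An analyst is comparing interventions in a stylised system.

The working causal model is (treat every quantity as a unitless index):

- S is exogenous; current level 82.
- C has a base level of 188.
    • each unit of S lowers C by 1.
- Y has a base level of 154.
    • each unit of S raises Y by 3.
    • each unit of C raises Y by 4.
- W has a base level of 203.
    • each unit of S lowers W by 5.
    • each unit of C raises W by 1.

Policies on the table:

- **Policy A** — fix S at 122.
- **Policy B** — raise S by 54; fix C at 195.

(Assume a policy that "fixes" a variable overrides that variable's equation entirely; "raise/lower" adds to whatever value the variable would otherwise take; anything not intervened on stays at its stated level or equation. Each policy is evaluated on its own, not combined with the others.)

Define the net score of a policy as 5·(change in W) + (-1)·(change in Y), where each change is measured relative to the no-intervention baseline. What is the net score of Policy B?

Baseline:
  S = 82
  C = 188 − 82 = 106
  Y = 154 + 3·82 + 4·106 = 824
  W = 203 − 5·82 + 106 = -101
Policy B (S + 54, C := 195):
  S = 82 + 54 = 136
  C = 195
  Y = 154 + 3·136 + 4·195 = 1342
  W = 203 − 5·136 + 195 = -282
ΔW = -282 − (-101) = -181; ΔY = 1342 − 824 = 518
Score = 5·(-181) + (-1)·518 = -1423

-1423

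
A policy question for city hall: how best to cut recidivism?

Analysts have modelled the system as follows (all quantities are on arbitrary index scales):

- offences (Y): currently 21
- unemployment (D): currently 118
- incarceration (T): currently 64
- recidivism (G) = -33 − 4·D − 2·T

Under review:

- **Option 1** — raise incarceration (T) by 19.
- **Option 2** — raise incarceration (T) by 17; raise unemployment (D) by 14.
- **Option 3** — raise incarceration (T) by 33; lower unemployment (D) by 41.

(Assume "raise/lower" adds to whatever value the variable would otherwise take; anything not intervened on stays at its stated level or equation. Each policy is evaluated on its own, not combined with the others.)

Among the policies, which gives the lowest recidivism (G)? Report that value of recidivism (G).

-723

Option 1 (T + 19):
  D = 118
  T = 64 + 19 = 83
  G = -33 − 4·118 − 2·83 = -671
Option 2 (T + 17, D + 14):
  D = 118 + 14 = 132
  T = 64 + 17 = 81
  G = -33 − 4·132 − 2·81 = -723
Option 3 (T + 33, D − 41):
  D = 118 − 41 = 77
  T = 64 + 33 = 97
  G = -33 − 4·77 − 2·97 = -535
Comparing — Option 1: G=-671, Option 2: G=-723, Option 3: G=-535. Lowest is -723 (Option 2).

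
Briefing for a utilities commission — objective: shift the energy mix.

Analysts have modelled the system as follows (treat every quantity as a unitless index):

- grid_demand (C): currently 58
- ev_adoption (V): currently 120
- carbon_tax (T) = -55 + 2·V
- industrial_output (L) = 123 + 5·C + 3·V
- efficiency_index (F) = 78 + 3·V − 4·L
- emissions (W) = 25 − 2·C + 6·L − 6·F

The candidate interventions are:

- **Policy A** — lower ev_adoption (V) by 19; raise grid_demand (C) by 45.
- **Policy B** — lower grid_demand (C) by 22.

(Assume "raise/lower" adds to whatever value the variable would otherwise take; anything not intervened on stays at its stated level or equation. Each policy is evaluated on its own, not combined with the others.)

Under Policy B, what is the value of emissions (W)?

Policy B (C − 22):
  C = 58 − 22 = 36
  V = 120
  L = 123 + 5·36 + 3·120 = 663
  F = 78 + 3·120 − 4·663 = -2214
  W = 25 − 2·36 + 6·663 − 6·(-2214) = 17215

17215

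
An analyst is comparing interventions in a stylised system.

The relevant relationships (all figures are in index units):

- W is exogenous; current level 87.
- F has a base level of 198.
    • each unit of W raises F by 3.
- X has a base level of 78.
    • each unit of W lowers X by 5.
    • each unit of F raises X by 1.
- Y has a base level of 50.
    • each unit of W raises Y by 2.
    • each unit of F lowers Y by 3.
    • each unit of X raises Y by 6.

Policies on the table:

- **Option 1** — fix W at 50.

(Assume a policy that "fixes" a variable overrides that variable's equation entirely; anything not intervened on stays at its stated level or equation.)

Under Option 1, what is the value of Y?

Option 1 (W := 50):
  W = 50
  F = 198 + 3·50 = 348
  X = 78 − 5·50 + 348 = 176
  Y = 50 + 2·50 − 3·348 + 6·176 = 162

162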